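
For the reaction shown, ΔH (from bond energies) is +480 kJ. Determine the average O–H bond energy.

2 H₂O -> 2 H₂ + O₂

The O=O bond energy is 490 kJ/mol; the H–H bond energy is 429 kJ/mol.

D(O–H) ≈ 457 kJ/mol

Let D be the O–H bond energy.
Σ(broken) = 4×D = 4D
Σ(formed) = 2×429 + 1×490 = 1348
ΔH = Σ(broken) − Σ(formed) = (4D) − (1348) = −1348 + 4D
Setting this equal to +480 kJ gives 4D = 1828, so D = 457 kJ/mol.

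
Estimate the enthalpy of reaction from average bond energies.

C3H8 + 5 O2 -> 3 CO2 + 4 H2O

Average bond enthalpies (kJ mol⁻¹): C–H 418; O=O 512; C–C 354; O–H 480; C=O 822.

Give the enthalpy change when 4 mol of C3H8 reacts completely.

Bonds broken (reactants):
  C–C: 2 × 354 = 708
  C–H: 8 × 418 = 3344
  O=O: 5 × 512 = 2560
  Σ(broken) = 6612 kJ
Bonds formed (products):
  C=O: 6 × 822 = 4932
  O–H: 8 × 480 = 3840
  Σ(formed) = 8772 kJ
ΔH = Σ(broken) − Σ(formed) = 6612 − 8772 = −2160 kJ
For 4× the reaction as written: 4 × (−2160) = −8640 kJ

ΔH = −8640 kJ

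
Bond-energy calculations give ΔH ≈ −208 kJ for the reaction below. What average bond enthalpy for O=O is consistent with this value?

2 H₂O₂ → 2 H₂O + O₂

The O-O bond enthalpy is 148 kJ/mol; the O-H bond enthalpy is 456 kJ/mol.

Let D be the O=O bond energy.
Σ(broken) = 4×456 + 2×148 = 2120
Σ(formed) = 4×456 + 1×D = 1824 + D
ΔH = Σ(broken) − Σ(formed) = (2120) − (1824 + D) = +296 − D
Setting this equal to −208 kJ gives D = 504 kJ/mol.

D(O=O) ≈ 504 kJ/mol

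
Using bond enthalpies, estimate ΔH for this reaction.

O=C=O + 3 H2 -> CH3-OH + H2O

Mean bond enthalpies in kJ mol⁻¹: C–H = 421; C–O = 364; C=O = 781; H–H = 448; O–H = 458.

ΔH ≈ −95 kJ

Bonds broken (reactants):
  C=O: 2 × 781 = 1562
  H–H: 3 × 448 = 1344
  Σ(broken) = 2906 kJ
Bonds formed (products):
  C–H: 3 × 421 = 1263
  C–O: 1 × 364 = 364
  O–H: 3 × 458 = 1374
  Σ(formed) = 3001 kJ
ΔH = Σ(broken) − Σ(formed) = 2906 − 3001 = −95 kJ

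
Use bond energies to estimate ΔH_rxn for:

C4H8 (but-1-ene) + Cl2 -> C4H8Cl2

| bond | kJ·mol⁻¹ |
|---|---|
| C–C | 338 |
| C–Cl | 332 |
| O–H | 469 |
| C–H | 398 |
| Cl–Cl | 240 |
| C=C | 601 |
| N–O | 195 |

ΔH ≈ −161 kJ

Bonds broken (reactants):
  C–C: 2 × 338 = 676
  C–H: 8 × 398 = 3184
  C=C: 1 × 601 = 601
  Cl–Cl: 1 × 240 = 240
  Σ(broken) = 4701 kJ
Bonds formed (products):
  C–C: 3 × 338 = 1014
  C–Cl: 2 × 332 = 664
  C–H: 8 × 398 = 3184
  Σ(formed) = 4862 kJ
ΔH = Σ(broken) − Σ(formed) = 4701 − 4862 = −161 kJ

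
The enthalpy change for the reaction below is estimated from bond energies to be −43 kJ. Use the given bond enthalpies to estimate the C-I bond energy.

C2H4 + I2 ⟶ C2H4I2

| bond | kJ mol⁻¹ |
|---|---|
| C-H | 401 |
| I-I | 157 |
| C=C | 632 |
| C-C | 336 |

Let D be the C-I bond energy.
Σ(broken) = 4×401 + 1×632 + 1×157 = 2393
Σ(formed) = 1×336 + 4×401 + 2×D = 1940 + 2D
ΔH = Σ(broken) − Σ(formed) = (2393) − (1940 + 2D) = +453 − 2D
Setting this equal to −43 kJ gives 2D = 496, so D = 248 kJ/mol.

D(C-I) ≈ 248 kJ/mol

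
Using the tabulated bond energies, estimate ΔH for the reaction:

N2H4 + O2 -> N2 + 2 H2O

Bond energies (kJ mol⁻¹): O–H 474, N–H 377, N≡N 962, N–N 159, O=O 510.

Bonds broken (reactants):
  N–H: 4 × 377 = 1508
  N–N: 1 × 159 = 159
  O=O: 1 × 510 = 510
  Σ(broken) = 2177 kJ
Bonds formed (products):
  N≡N: 1 × 962 = 962
  O–H: 4 × 474 = 1896
  Σ(formed) = 2858 kJ
ΔH = Σ(broken) − Σ(formed) = 2177 − 2858 = −681 kJ

ΔH ≈ −681 kJ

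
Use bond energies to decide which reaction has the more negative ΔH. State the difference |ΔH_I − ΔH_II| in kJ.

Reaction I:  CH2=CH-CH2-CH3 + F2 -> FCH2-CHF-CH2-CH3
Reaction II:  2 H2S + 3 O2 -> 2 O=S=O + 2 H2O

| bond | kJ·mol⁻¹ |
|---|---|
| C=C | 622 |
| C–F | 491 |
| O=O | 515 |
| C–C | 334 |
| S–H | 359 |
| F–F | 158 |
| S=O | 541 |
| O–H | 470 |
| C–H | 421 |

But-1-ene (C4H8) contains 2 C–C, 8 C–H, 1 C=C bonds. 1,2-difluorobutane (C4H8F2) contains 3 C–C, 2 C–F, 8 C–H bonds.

Reaction I:
  Bonds broken (reactants):
    C–C: 2 × 334 = 668
    C–H: 8 × 421 = 3368
    C=C: 1 × 622 = 622
    F–F: 1 × 158 = 158
    Σ(broken) = 4816 kJ
  Bonds formed (products):
    C–C: 3 × 334 = 1002
    C–F: 2 × 491 = 982
    C–H: 8 × 421 = 3368
    Σ(formed) = 5352 kJ
  ΔH_I = 4816 − 5352 = −536 kJ
Reaction II:
  Bonds broken (reactants):
    O=O: 3 × 515 = 1545
    S–H: 4 × 359 = 1436
    Σ(broken) = 2981 kJ
  Bonds formed (products):
    O–H: 4 × 470 = 1880
    S=O: 4 × 541 = 2164
    Σ(formed) = 4044 kJ
  ΔH_II = 2981 − 4044 = −1063 kJ
ΔH_I − ΔH_II = +527 kJ, so reaction II has the more negative ΔH; |ΔH_I − ΔH_II| = 527 kJ.

Reaction II, by 527 kJ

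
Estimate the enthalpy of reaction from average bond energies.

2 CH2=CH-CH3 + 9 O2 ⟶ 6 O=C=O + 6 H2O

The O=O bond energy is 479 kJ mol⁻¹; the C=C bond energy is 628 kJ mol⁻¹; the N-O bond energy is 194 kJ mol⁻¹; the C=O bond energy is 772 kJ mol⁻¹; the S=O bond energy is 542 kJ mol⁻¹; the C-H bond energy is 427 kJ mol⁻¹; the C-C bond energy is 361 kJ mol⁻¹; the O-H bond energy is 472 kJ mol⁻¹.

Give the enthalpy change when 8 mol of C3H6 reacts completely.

Bonds broken (reactants):
  C-C: 2 × 361 = 722
  C-H: 12 × 427 = 5124
  C=C: 2 × 628 = 1256
  O=O: 9 × 479 = 4311
  Σ(broken) = 11413 kJ
Bonds formed (products):
  C=O: 12 × 772 = 9264
  O-H: 12 × 472 = 5664
  Σ(formed) = 14928 kJ
ΔH = Σ(broken) − Σ(formed) = 11413 − 14928 = −3515 kJ
For 4× the reaction as written: 4 × (−3515) = −14060 kJ

ΔH = −14060 kJ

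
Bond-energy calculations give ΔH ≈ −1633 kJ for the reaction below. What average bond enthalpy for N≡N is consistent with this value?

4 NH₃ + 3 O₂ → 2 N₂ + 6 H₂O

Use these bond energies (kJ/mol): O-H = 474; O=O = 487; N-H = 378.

D(N≡N) ≈ 971 kJ/mol

Let D be the N≡N bond energy.
Σ(broken) = 12×378 + 3×487 = 5997
Σ(formed) = 2×D + 12×474 = 5688 + 2D
ΔH = Σ(broken) − Σ(formed) = (5997) − (5688 + 2D) = +309 − 2D
Setting this equal to −1633 kJ gives 2D = 1942, so D = 971 kJ/mol.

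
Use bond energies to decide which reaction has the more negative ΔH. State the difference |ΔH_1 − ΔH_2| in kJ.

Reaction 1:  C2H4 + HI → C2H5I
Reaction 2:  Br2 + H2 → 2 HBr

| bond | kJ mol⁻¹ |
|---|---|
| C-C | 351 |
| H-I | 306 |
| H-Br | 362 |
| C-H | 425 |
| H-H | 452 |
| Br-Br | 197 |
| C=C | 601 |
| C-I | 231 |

Reaction 1:
  Bonds broken (reactants):
    C-H: 4 × 425 = 1700
    C=C: 1 × 601 = 601
    H-I: 1 × 306 = 306
    Σ(broken) = 2607 kJ
  Bonds formed (products):
    C-C: 1 × 351 = 351
    C-H: 5 × 425 = 2125
    C-I: 1 × 231 = 231
    Σ(formed) = 2707 kJ
  ΔH_1 = 2607 − 2707 = −100 kJ
Reaction 2:
  Bonds broken (reactants):
    Br-Br: 1 × 197 = 197
    H-H: 1 × 452 = 452
    Σ(broken) = 649 kJ
  Bonds formed (products):
    H-Br: 2 × 362 = 724
    Σ(formed) = 724 kJ
  ΔH_2 = 649 − 724 = −75 kJ
ΔH_1 − ΔH_2 = −25 kJ, so reaction 1 has the more negative ΔH; |ΔH_1 − ΔH_2| = 25 kJ.

Reaction 1, by 25 kJ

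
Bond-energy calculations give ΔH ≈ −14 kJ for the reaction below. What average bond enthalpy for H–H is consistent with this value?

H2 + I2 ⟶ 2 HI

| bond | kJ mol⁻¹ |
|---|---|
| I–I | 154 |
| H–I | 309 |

D(H–H) ≈ 450 kJ/mol

Let D be the H–H bond energy.
Σ(broken) = 1×D + 1×154 = 154 + D
Σ(formed) = 2×309 = 618
ΔH = Σ(broken) − Σ(formed) = (154 + D) − (618) = −464 + D
Setting this equal to −14 kJ gives D = 450 kJ/mol.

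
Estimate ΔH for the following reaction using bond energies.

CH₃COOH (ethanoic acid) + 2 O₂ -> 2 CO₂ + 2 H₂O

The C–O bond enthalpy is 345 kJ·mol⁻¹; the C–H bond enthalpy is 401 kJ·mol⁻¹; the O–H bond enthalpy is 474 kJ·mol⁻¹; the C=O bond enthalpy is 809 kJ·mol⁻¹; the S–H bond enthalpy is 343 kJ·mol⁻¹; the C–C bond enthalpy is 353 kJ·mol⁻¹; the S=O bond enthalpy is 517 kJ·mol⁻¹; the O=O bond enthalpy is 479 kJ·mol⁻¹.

ΔH ≈ −990 kJ

Bonds broken (reactants):
  C–C: 1 × 353 = 353
  C–H: 3 × 401 = 1203
  C–O: 1 × 345 = 345
  C=O: 1 × 809 = 809
  O–H: 1 × 474 = 474
  O=O: 2 × 479 = 958
  Σ(broken) = 4142 kJ
Bonds formed (products):
  C=O: 4 × 809 = 3236
  O–H: 4 × 474 = 1896
  Σ(formed) = 5132 kJ
ΔH = Σ(broken) − Σ(formed) = 4142 − 5132 = −990 kJ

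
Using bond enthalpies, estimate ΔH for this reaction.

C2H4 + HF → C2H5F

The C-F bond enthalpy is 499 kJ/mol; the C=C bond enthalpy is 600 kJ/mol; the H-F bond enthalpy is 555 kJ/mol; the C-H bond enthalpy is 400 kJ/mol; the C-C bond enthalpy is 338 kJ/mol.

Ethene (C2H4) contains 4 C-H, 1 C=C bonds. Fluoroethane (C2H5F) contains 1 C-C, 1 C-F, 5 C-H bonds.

ΔH ≈ −82 kJ

Bonds broken (reactants):
  C-H: 4 × 400 = 1600
  C=C: 1 × 600 = 600
  H-F: 1 × 555 = 555
  Σ(broken) = 2755 kJ
Bonds formed (products):
  C-C: 1 × 338 = 338
  C-F: 1 × 499 = 499
  C-H: 5 × 400 = 2000
  Σ(formed) = 2837 kJ
ΔH = Σ(broken) − Σ(formed) = 2755 − 2837 = −82 kJ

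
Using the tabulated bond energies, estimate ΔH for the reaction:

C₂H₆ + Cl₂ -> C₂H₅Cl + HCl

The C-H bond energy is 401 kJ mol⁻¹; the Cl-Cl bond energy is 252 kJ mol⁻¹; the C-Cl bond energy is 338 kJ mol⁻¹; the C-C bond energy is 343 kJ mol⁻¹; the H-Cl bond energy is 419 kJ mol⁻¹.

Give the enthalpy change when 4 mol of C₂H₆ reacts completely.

Bonds broken (reactants):
  C-C: 1 × 343 = 343
  C-H: 6 × 401 = 2406
  Cl-Cl: 1 × 252 = 252
  Σ(broken) = 3001 kJ
Bonds formed (products):
  C-C: 1 × 343 = 343
  C-Cl: 1 × 338 = 338
  C-H: 5 × 401 = 2005
  H-Cl: 1 × 419 = 419
  Σ(formed) = 3105 kJ
ΔH = Σ(broken) − Σ(formed) = 3001 − 3105 = −104 kJ
For 4× the reaction as written: 4 × (−104) = −416 kJ

ΔH = −416 kJ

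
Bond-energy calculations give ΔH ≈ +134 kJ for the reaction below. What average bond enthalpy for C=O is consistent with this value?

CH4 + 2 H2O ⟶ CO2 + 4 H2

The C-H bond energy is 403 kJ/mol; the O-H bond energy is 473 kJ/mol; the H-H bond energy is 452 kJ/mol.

D(C=O) ≈ 781 kJ/mol

Let D be the C=O bond energy.
Σ(broken) = 4×403 + 4×473 = 3504
Σ(formed) = 2×D + 4×452 = 1808 + 2D
ΔH = Σ(broken) − Σ(formed) = (3504) − (1808 + 2D) = +1696 − 2D
Setting this equal to +134 kJ gives 2D = 1562, so D = 781 kJ/mol.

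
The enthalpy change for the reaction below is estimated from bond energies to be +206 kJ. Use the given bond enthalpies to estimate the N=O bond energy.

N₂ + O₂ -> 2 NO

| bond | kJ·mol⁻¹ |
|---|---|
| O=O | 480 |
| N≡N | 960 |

D(N=O) ≈ 617 kJ/mol

Let D be the N=O bond energy.
Σ(broken) = 1×960 + 1×480 = 1440
Σ(formed) = 2×D = 2D
ΔH = Σ(broken) − Σ(formed) = (1440) − (2D) = +1440 − 2D
Setting this equal to +206 kJ gives 2D = 1234, so D = 617 kJ/mol.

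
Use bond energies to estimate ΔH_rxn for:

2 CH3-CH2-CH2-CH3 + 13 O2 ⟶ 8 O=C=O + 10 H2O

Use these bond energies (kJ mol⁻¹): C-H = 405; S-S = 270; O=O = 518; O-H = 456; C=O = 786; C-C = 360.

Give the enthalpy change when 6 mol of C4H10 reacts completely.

ΔH = −14106 kJ

Bonds broken (reactants):
  C-C: 6 × 360 = 2160
  C-H: 20 × 405 = 8100
  O=O: 13 × 518 = 6734
  Σ(broken) = 16994 kJ
Bonds formed (products):
  C=O: 16 × 786 = 12576
  O-H: 20 × 456 = 9120
  Σ(formed) = 21696 kJ
ΔH = Σ(broken) − Σ(formed) = 16994 − 21696 = −4702 kJ
For 3× the reaction as written: 3 × (−4702) = −14106 kJ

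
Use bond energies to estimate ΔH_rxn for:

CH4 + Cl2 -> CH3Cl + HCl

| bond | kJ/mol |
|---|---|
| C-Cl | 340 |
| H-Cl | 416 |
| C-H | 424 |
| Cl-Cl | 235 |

ΔH ≈ −97 kJ

Bonds broken (reactants):
  C-H: 4 × 424 = 1696
  Cl-Cl: 1 × 235 = 235
  Σ(broken) = 1931 kJ
Bonds formed (products):
  C-Cl: 1 × 340 = 340
  C-H: 3 × 424 = 1272
  H-Cl: 1 × 416 = 416
  Σ(formed) = 2028 kJ
ΔH = Σ(broken) − Σ(formed) = 1931 − 2028 = −97 kJ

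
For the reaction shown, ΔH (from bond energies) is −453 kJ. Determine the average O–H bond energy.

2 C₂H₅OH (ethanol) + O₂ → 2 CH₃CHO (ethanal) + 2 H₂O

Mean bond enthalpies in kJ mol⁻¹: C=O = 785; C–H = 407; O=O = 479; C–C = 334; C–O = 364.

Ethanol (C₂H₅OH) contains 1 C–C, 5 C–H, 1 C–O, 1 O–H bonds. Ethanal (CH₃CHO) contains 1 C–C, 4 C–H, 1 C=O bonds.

Let D be the O–H bond energy.
Σ(broken) = 2×334 + 10×407 + 2×364 + 2×D + 1×479 = 5945 + 2D
Σ(formed) = 2×334 + 8×407 + 2×785 + 4×D = 5494 + 4D
ΔH = Σ(broken) − Σ(formed) = (5945 + 2D) − (5494 + 4D) = +451 − 2D
Setting this equal to −453 kJ gives 2D = 904, so D = 452 kJ/mol.

D(O–H) ≈ 452 kJ/mol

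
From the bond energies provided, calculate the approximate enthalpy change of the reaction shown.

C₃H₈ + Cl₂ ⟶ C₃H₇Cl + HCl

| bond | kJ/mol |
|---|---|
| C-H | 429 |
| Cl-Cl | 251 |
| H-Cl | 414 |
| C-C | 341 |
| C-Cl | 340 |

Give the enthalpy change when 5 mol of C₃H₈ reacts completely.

ΔH = −370 kJ

Bonds broken (reactants):
  C-C: 2 × 341 = 682
  C-H: 8 × 429 = 3432
  Cl-Cl: 1 × 251 = 251
  Σ(broken) = 4365 kJ
Bonds formed (products):
  C-C: 2 × 341 = 682
  C-Cl: 1 × 340 = 340
  C-H: 7 × 429 = 3003
  H-Cl: 1 × 414 = 414
  Σ(formed) = 4439 kJ
ΔH = Σ(broken) − Σ(formed) = 4365 − 4439 = −74 kJ
For 5× the reaction as written: 5 × (−74) = −370 kJ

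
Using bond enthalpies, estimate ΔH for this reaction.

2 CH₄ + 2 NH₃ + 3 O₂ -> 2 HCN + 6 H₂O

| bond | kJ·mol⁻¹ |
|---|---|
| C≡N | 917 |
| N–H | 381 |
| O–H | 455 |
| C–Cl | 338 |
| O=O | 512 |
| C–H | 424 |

ΔH ≈ −928 kJ

Bonds broken (reactants):
  C–H: 8 × 424 = 3392
  N–H: 6 × 381 = 2286
  O=O: 3 × 512 = 1536
  Σ(broken) = 7214 kJ
Bonds formed (products):
  C≡N: 2 × 917 = 1834
  C–H: 2 × 424 = 848
  O–H: 12 × 455 = 5460
  Σ(formed) = 8142 kJ
ΔH = Σ(broken) − Σ(formed) = 7214 − 8142 = −928 kJ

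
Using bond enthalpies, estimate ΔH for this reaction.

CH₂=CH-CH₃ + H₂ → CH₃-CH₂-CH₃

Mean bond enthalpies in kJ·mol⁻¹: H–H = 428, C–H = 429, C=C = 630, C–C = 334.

ΔH ≈ −134 kJ

Bonds broken (reactants):
  C–C: 1 × 334 = 334
  C–H: 6 × 429 = 2574
  C=C: 1 × 630 = 630
  H–H: 1 × 428 = 428
  Σ(broken) = 3966 kJ
Bonds formed (products):
  C–C: 2 × 334 = 668
  C–H: 8 × 429 = 3432
  Σ(formed) = 4100 kJ
ΔH = Σ(broken) − Σ(formed) = 3966 − 4100 = −134 kJ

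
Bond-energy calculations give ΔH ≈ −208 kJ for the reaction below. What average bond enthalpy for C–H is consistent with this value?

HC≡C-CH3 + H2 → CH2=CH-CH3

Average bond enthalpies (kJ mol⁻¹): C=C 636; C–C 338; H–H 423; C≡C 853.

Let D be the C–H bond energy.
Σ(broken) = 1×853 + 1×338 + 4×D + 1×423 = 1614 + 4D
Σ(formed) = 1×338 + 6×D + 1×636 = 974 + 6D
ΔH = Σ(broken) − Σ(formed) = (1614 + 4D) − (974 + 6D) = +640 − 2D
Setting this equal to −208 kJ gives 2D = 848, so D = 424 kJ/mol.

D(C–H) ≈ 424 kJ/mol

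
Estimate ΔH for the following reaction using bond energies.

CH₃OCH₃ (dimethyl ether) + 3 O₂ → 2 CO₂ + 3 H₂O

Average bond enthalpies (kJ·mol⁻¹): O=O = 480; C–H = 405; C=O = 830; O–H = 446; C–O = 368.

ΔH ≈ −1390 kJ

Bonds broken (reactants):
  C–H: 6 × 405 = 2430
  C–O: 2 × 368 = 736
  O=O: 3 × 480 = 1440
  Σ(broken) = 4606 kJ
Bonds formed (products):
  C=O: 4 × 830 = 3320
  O–H: 6 × 446 = 2676
  Σ(formed) = 5996 kJ
ΔH = Σ(broken) − Σ(formed) = 4606 − 5996 = −1390 kJ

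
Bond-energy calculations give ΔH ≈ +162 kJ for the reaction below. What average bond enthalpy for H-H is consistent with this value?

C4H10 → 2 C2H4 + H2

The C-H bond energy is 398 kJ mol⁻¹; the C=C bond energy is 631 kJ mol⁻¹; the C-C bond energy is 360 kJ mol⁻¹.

Let D be the H-H bond energy.
Σ(broken) = 3×360 + 10×398 = 5060
Σ(formed) = 8×398 + 2×631 + 1×D = 4446 + D
ΔH = Σ(broken) − Σ(formed) = (5060) − (4446 + D) = +614 − D
Setting this equal to +162 kJ gives D = 452 kJ/mol.

D(H-H) ≈ 452 kJ/mol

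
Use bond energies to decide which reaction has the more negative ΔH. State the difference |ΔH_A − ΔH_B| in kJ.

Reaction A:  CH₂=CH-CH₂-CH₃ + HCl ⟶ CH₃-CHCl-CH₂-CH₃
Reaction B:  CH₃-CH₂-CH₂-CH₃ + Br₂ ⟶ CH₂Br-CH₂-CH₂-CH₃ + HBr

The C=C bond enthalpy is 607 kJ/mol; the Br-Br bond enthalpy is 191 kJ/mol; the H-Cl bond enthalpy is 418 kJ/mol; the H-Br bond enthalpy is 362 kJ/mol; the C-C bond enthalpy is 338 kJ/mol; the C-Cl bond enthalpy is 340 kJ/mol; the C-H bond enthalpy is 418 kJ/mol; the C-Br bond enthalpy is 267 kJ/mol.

Reaction A:
  Bonds broken (reactants):
    C-C: 2 × 338 = 676
    C-H: 8 × 418 = 3344
    C=C: 1 × 607 = 607
    H-Cl: 1 × 418 = 418
    Σ(broken) = 5045 kJ
  Bonds formed (products):
    C-C: 3 × 338 = 1014
    C-Cl: 1 × 340 = 340
    C-H: 9 × 418 = 3762
    Σ(formed) = 5116 kJ
  ΔH_A = 5045 − 5116 = −71 kJ
Reaction B:
  Bonds broken (reactants):
    Br-Br: 1 × 191 = 191
    C-C: 3 × 338 = 1014
    C-H: 10 × 418 = 4180
    Σ(broken) = 5385 kJ
  Bonds formed (products):
    C-Br: 1 × 267 = 267
    C-C: 3 × 338 = 1014
    C-H: 9 × 418 = 3762
    H-Br: 1 × 362 = 362
    Σ(formed) = 5405 kJ
  ΔH_B = 5385 − 5405 = −20 kJ
ΔH_A − ΔH_B = −51 kJ, so reaction A has the more negative ΔH; |ΔH_A − ΔH_B| = 51 kJ.

Reaction A, by 51 kJ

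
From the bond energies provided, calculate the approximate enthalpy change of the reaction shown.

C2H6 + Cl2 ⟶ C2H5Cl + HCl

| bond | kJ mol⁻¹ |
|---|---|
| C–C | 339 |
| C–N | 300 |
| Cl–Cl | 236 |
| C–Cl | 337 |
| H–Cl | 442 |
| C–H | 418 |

ΔH ≈ −125 kJ

Bonds broken (reactants):
  C–C: 1 × 339 = 339
  C–H: 6 × 418 = 2508
  Cl–Cl: 1 × 236 = 236
  Σ(broken) = 3083 kJ
Bonds formed (products):
  C–C: 1 × 339 = 339
  C–Cl: 1 × 337 = 337
  C–H: 5 × 418 = 2090
  H–Cl: 1 × 442 = 442
  Σ(formed) = 3208 kJ
ΔH = Σ(broken) − Σ(formed) = 3083 − 3208 = −125 kJ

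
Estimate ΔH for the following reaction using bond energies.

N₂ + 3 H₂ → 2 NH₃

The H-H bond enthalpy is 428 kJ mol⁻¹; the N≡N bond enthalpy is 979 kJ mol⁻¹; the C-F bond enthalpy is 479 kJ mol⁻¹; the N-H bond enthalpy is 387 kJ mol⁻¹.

ΔH ≈ −59 kJ

Bonds broken (reactants):
  H-H: 3 × 428 = 1284
  N≡N: 1 × 979 = 979
  Σ(broken) = 2263 kJ
Bonds formed (products):
  N-H: 6 × 387 = 2322
  Σ(formed) = 2322 kJ
ΔH = Σ(broken) − Σ(formed) = 2263 − 2322 = −59 kJ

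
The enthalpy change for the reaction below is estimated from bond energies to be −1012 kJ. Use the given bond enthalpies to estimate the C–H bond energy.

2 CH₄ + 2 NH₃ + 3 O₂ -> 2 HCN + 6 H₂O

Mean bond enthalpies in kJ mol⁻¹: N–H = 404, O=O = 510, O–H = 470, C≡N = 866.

D(C–H) ≈ 401 kJ/mol

Let D be the C–H bond energy.
Σ(broken) = 8×D + 6×404 + 3×510 = 3954 + 8D
Σ(formed) = 2×866 + 2×D + 12×470 = 7372 + 2D
ΔH = Σ(broken) − Σ(formed) = (3954 + 8D) − (7372 + 2D) = −3418 + 6D
Setting this equal to −1012 kJ gives 6D = 2406, so D = 401 kJ/mol.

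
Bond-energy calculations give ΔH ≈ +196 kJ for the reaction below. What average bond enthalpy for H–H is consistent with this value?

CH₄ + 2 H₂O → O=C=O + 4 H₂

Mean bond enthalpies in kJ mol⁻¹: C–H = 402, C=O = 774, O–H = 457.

D(H–H) ≈ 423 kJ/mol

Let D be the H–H bond energy.
Σ(broken) = 4×402 + 4×457 = 3436
Σ(formed) = 2×774 + 4×D = 1548 + 4D
ΔH = Σ(broken) − Σ(formed) = (3436) − (1548 + 4D) = +1888 − 4D
Setting this equal to +196 kJ gives 4D = 1692, so D = 423 kJ/mol.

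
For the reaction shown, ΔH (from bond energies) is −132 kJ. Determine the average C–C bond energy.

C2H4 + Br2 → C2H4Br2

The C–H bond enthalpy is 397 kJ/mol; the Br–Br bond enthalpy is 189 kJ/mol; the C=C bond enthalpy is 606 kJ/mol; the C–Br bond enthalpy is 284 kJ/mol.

Let D be the C–C bond energy.
Σ(broken) = 1×189 + 4×397 + 1×606 = 2383
Σ(formed) = 2×284 + 1×D + 4×397 = 2156 + D
ΔH = Σ(broken) − Σ(formed) = (2383) − (2156 + D) = +227 − D
Setting this equal to −132 kJ gives D = 359 kJ/mol.

D(C–C) ≈ 359 kJ/mol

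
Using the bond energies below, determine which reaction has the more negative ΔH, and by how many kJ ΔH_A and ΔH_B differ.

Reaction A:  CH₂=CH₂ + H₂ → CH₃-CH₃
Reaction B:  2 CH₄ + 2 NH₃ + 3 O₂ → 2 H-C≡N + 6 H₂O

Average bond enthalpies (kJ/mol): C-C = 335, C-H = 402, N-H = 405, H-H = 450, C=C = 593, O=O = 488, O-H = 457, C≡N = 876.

Reaction A:
  Bonds broken (reactants):
    C-H: 4 × 402 = 1608
    C=C: 1 × 593 = 593
    H-H: 1 × 450 = 450
    Σ(broken) = 2651 kJ
  Bonds formed (products):
    C-C: 1 × 335 = 335
    C-H: 6 × 402 = 2412
    Σ(formed) = 2747 kJ
  ΔH_A = 2651 − 2747 = −96 kJ
Reaction B:
  Bonds broken (reactants):
    C-H: 8 × 402 = 3216
    N-H: 6 × 405 = 2430
    O=O: 3 × 488 = 1464
    Σ(broken) = 7110 kJ
  Bonds formed (products):
    C≡N: 2 × 876 = 1752
    C-H: 2 × 402 = 804
    O-H: 12 × 457 = 5484
    Σ(formed) = 8040 kJ
  ΔH_B = 7110 − 8040 = −930 kJ
ΔH_A − ΔH_B = +834 kJ, so reaction B has the more negative ΔH; |ΔH_A − ΔH_B| = 834 kJ.

Reaction B, by 834 kJ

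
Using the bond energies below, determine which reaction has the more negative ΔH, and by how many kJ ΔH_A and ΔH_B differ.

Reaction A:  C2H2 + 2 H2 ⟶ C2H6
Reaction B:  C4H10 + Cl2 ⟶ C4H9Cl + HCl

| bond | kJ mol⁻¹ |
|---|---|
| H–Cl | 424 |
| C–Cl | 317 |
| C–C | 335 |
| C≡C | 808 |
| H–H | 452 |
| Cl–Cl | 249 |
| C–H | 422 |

Reaction A:
  Bonds broken (reactants):
    C≡C: 1 × 808 = 808
    C–H: 2 × 422 = 844
    H–H: 2 × 452 = 904
    Σ(broken) = 2556 kJ
  Bonds formed (products):
    C–C: 1 × 335 = 335
    C–H: 6 × 422 = 2532
    Σ(formed) = 2867 kJ
  ΔH_A = 2556 − 2867 = −311 kJ
Reaction B:
  Bonds broken (reactants):
    C–C: 3 × 335 = 1005
    C–H: 10 × 422 = 4220
    Cl–Cl: 1 × 249 = 249
    Σ(broken) = 5474 kJ
  Bonds formed (products):
    C–C: 3 × 335 = 1005
    C–Cl: 1 × 317 = 317
    C–H: 9 × 422 = 3798
    H–Cl: 1 × 424 = 424
    Σ(formed) = 5544 kJ
  ΔH_B = 5474 − 5544 = −70 kJ
ΔH_A − ΔH_B = −241 kJ, so reaction A has the more negative ΔH; |ΔH_A − ΔH_B| = 241 kJ.

Reaction A, by 241 kJ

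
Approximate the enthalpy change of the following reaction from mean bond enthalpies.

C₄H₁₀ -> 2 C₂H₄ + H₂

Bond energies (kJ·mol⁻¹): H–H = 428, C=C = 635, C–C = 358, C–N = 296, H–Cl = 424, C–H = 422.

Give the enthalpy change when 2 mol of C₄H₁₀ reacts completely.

ΔH = +440 kJ

Bonds broken (reactants):
  C–C: 3 × 358 = 1074
  C–H: 10 × 422 = 4220
  Σ(broken) = 5294 kJ
Bonds formed (products):
  C–H: 8 × 422 = 3376
  C=C: 2 × 635 = 1270
  H–H: 1 × 428 = 428
  Σ(formed) = 5074 kJ
ΔH = Σ(broken) − Σ(formed) = 5294 − 5074 = +220 kJ
For 2× the reaction as written: 2 × (+220) = +440 kJ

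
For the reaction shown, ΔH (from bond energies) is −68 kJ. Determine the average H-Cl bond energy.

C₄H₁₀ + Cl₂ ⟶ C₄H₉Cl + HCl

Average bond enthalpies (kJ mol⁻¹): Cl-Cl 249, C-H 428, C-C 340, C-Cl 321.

D(H-Cl) ≈ 424 kJ/mol

Let D be the H-Cl bond energy.
Σ(broken) = 3×340 + 10×428 + 1×249 = 5549
Σ(formed) = 3×340 + 1×321 + 9×428 + 1×D = 5193 + D
ΔH = Σ(broken) − Σ(formed) = (5549) − (5193 + D) = +356 − D
Setting this equal to −68 kJ gives D = 424 kJ/mol.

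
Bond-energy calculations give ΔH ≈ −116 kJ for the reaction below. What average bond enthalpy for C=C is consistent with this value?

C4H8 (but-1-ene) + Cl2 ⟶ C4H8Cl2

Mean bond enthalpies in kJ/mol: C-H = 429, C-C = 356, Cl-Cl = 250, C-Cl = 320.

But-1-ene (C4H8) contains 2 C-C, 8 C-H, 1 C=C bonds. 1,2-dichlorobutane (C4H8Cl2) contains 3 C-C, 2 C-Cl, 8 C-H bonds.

Let D be the C=C bond energy.
Σ(broken) = 2×356 + 8×429 + 1×D + 1×250 = 4394 + D
Σ(formed) = 3×356 + 2×320 + 8×429 = 5140
ΔH = Σ(broken) − Σ(formed) = (4394 + D) − (5140) = −746 + D
Setting this equal to −116 kJ gives D = 630 kJ/mol.

D(C=C) ≈ 630 kJ/mol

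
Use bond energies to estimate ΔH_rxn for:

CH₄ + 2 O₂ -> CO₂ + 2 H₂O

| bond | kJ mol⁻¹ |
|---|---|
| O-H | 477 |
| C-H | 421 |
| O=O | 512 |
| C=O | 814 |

Bonds broken (reactants):
  C-H: 4 × 421 = 1684
  O=O: 2 × 512 = 1024
  Σ(broken) = 2708 kJ
Bonds formed (products):
  C=O: 2 × 814 = 1628
  O-H: 4 × 477 = 1908
  Σ(formed) = 3536 kJ
ΔH = Σ(broken) − Σ(formed) = 2708 − 3536 = −828 kJ

ΔH ≈ −828 kJ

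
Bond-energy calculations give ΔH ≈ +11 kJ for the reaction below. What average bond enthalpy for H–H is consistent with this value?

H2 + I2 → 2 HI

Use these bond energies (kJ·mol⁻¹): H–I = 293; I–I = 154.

D(H–H) ≈ 443 kJ/mol

Let D be the H–H bond energy.
Σ(broken) = 1×D + 1×154 = 154 + D
Σ(formed) = 2×293 = 586
ΔH = Σ(broken) − Σ(formed) = (154 + D) − (586) = −432 + D
Setting this equal to +11 kJ gives D = 443 kJ/mol.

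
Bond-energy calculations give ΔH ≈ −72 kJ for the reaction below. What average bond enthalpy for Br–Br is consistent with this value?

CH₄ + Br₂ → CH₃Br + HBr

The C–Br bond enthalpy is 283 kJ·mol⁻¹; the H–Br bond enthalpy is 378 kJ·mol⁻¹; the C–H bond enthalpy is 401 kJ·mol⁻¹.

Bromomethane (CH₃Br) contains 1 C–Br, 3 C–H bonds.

Let D be the Br–Br bond energy.
Σ(broken) = 1×D + 4×401 = 1604 + D
Σ(formed) = 1×283 + 3×401 + 1×378 = 1864
ΔH = Σ(broken) − Σ(formed) = (1604 + D) − (1864) = −260 + D
Setting this equal to −72 kJ gives D = 188 kJ/mol.

D(Br–Br) ≈ 188 kJ/mol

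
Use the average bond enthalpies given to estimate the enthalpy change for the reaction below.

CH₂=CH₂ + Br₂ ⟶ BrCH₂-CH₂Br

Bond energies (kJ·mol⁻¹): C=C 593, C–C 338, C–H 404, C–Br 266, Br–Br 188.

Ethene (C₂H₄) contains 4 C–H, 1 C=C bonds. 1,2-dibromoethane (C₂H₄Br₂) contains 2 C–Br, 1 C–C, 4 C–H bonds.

Bonds broken (reactants):
  Br–Br: 1 × 188 = 188
  C–H: 4 × 404 = 1616
  C=C: 1 × 593 = 593
  Σ(broken) = 2397 kJ
Bonds formed (products):
  C–Br: 2 × 266 = 532
  C–C: 1 × 338 = 338
  C–H: 4 × 404 = 1616
  Σ(formed) = 2486 kJ
ΔH = Σ(broken) − Σ(formed) = 2397 − 2486 = −89 kJ

ΔH ≈ −89 kJ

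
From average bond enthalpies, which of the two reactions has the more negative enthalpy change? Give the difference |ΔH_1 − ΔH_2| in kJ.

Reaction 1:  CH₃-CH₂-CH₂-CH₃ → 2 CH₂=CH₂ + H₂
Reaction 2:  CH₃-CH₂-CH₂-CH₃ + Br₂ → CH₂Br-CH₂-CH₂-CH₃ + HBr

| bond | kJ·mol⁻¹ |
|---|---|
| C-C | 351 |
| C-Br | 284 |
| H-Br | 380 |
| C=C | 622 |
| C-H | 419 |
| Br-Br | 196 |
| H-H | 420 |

Reaction 1:
  Bonds broken (reactants):
    C-C: 3 × 351 = 1053
    C-H: 10 × 419 = 4190
    Σ(broken) = 5243 kJ
  Bonds formed (products):
    C-H: 8 × 419 = 3352
    C=C: 2 × 622 = 1244
    H-H: 1 × 420 = 420
    Σ(formed) = 5016 kJ
  ΔH_1 = 5243 − 5016 = +227 kJ
Reaction 2:
  Bonds broken (reactants):
    Br-Br: 1 × 196 = 196
    C-C: 3 × 351 = 1053
    C-H: 10 × 419 = 4190
    Σ(broken) = 5439 kJ
  Bonds formed (products):
    C-Br: 1 × 284 = 284
    C-C: 3 × 351 = 1053
    C-H: 9 × 419 = 3771
    H-Br: 1 × 380 = 380
    Σ(formed) = 5488 kJ
  ΔH_2 = 5439 − 5488 = −49 kJ
ΔH_1 − ΔH_2 = +276 kJ, so reaction 2 has the more negative ΔH; |ΔH_1 − ΔH_2| = 276 kJ.

Reaction 2, by 276 kJ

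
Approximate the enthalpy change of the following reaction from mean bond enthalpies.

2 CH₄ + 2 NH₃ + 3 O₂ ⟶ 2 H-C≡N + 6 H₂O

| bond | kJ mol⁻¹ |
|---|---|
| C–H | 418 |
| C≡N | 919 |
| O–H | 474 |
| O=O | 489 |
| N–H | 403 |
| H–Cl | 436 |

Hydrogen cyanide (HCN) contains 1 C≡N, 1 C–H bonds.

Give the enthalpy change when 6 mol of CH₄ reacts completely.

ΔH = −3399 kJ

Bonds broken (reactants):
  C–H: 8 × 418 = 3344
  N–H: 6 × 403 = 2418
  O=O: 3 × 489 = 1467
  Σ(broken) = 7229 kJ
Bonds formed (products):
  C≡N: 2 × 919 = 1838
  C–H: 2 × 418 = 836
  O–H: 12 × 474 = 5688
  Σ(formed) = 8362 kJ
ΔH = Σ(broken) − Σ(formed) = 7229 − 8362 = −1133 kJ
For 3× the reaction as written: 3 × (−1133) = −3399 kJ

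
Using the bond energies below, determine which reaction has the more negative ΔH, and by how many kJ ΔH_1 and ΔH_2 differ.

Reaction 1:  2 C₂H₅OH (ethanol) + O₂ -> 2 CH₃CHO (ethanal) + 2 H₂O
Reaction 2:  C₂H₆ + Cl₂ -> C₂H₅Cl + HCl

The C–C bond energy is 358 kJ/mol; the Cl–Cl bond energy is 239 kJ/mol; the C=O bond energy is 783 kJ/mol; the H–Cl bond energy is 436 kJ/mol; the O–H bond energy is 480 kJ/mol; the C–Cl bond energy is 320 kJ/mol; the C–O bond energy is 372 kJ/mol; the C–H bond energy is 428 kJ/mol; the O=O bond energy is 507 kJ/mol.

Reaction 1, by 330 kJ

Reaction 1:
  Bonds broken (reactants):
    C–C: 2 × 358 = 716
    C–H: 10 × 428 = 4280
    C–O: 2 × 372 = 744
    O–H: 2 × 480 = 960
    O=O: 1 × 507 = 507
    Σ(broken) = 7207 kJ
  Bonds formed (products):
    C–C: 2 × 358 = 716
    C–H: 8 × 428 = 3424
    C=O: 2 × 783 = 1566
    O–H: 4 × 480 = 1920
    Σ(formed) = 7626 kJ
  ΔH_1 = 7207 − 7626 = −419 kJ
Reaction 2:
  Bonds broken (reactants):
    C–C: 1 × 358 = 358
    C–H: 6 × 428 = 2568
    Cl–Cl: 1 × 239 = 239
    Σ(broken) = 3165 kJ
  Bonds formed (products):
    C–C: 1 × 358 = 358
    C–Cl: 1 × 320 = 320
    C–H: 5 × 428 = 2140
    H–Cl: 1 × 436 = 436
    Σ(formed) = 3254 kJ
  ΔH_2 = 3165 − 3254 = −89 kJ
ΔH_1 − ΔH_2 = −330 kJ, so reaction 1 has the more negative ΔH; |ΔH_1 − ΔH_2| = 330 kJ.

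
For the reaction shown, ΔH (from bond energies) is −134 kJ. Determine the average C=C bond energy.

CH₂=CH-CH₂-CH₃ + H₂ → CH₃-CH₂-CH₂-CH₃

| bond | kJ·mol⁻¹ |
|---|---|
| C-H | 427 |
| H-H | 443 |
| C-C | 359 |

D(C=C) ≈ 636 kJ/mol

Let D be the C=C bond energy.
Σ(broken) = 2×359 + 8×427 + 1×D + 1×443 = 4577 + D
Σ(formed) = 3×359 + 10×427 = 5347
ΔH = Σ(broken) − Σ(formed) = (4577 + D) − (5347) = −770 + D
Setting this equal to −134 kJ gives D = 636 kJ/mol.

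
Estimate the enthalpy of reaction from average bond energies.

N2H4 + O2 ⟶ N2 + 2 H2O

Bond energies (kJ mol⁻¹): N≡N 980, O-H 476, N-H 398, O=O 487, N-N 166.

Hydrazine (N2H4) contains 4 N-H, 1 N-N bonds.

Bonds broken (reactants):
  N-H: 4 × 398 = 1592
  N-N: 1 × 166 = 166
  O=O: 1 × 487 = 487
  Σ(broken) = 2245 kJ
Bonds formed (products):
  N≡N: 1 × 980 = 980
  O-H: 4 × 476 = 1904
  Σ(formed) = 2884 kJ
ΔH = Σ(broken) − Σ(formed) = 2245 − 2884 = −639 kJ

ΔH ≈ −639 kJ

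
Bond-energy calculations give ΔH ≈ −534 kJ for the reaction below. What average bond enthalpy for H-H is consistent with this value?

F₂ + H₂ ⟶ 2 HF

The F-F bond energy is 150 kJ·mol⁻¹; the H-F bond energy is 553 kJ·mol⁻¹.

Let D be the H-H bond energy.
Σ(broken) = 1×150 + 1×D = 150 + D
Σ(formed) = 2×553 = 1106
ΔH = Σ(broken) − Σ(formed) = (150 + D) − (1106) = −956 + D
Setting this equal to −534 kJ gives D = 422 kJ/mol.

D(H-H) ≈ 422 kJ/mol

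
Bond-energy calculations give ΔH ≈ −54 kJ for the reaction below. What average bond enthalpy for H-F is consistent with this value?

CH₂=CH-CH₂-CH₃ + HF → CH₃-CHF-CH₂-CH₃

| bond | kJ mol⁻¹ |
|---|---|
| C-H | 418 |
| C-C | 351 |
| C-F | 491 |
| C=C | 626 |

Let D be the H-F bond energy.
Σ(broken) = 2×351 + 8×418 + 1×626 + 1×D = 4672 + D
Σ(formed) = 3×351 + 1×491 + 9×418 = 5306
ΔH = Σ(broken) − Σ(formed) = (4672 + D) − (5306) = −634 + D
Setting this equal to −54 kJ gives D = 580 kJ/mol.

D(H-F) ≈ 580 kJ/mol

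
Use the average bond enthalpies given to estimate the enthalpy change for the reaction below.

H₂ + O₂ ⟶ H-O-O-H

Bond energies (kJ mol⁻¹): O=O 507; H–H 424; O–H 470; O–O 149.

Bonds broken (reactants):
  H–H: 1 × 424 = 424
  O=O: 1 × 507 = 507
  Σ(broken) = 931 kJ
Bonds formed (products):
  O–H: 2 × 470 = 940
  O–O: 1 × 149 = 149
  Σ(formed) = 1089 kJ
ΔH = Σ(broken) − Σ(formed) = 931 − 1089 = −158 kJ

ΔH ≈ −158 kJ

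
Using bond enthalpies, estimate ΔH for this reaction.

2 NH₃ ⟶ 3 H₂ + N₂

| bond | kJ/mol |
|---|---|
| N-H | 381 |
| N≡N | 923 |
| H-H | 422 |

Bonds broken (reactants):
  N-H: 6 × 381 = 2286
  Σ(broken) = 2286 kJ
Bonds formed (products):
  H-H: 3 × 422 = 1266
  N≡N: 1 × 923 = 923
  Σ(formed) = 2189 kJ
ΔH = Σ(broken) − Σ(formed) = 2286 − 2189 = +97 kJ

ΔH ≈ +97 kJ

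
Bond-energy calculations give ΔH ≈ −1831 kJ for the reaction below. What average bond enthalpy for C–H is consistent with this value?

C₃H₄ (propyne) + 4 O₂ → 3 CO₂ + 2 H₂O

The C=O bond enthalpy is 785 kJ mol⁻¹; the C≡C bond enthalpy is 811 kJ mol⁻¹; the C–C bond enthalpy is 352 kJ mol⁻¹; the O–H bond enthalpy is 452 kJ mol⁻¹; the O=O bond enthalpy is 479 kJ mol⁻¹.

D(C–H) ≈ 402 kJ/mol

Let D be the C–H bond energy.
Σ(broken) = 1×811 + 1×352 + 4×D + 4×479 = 3079 + 4D
Σ(formed) = 6×785 + 4×452 = 6518
ΔH = Σ(broken) − Σ(formed) = (3079 + 4D) − (6518) = −3439 + 4D
Setting this equal to −1831 kJ gives 4D = 1608, so D = 402 kJ/mol.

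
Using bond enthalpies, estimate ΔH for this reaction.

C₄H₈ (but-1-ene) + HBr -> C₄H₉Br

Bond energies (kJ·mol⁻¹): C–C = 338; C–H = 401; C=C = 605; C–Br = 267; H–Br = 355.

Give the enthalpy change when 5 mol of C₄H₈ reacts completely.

Bonds broken (reactants):
  C–C: 2 × 338 = 676
  C–H: 8 × 401 = 3208
  C=C: 1 × 605 = 605
  H–Br: 1 × 355 = 355
  Σ(broken) = 4844 kJ
Bonds formed (products):
  C–Br: 1 × 267 = 267
  C–C: 3 × 338 = 1014
  C–H: 9 × 401 = 3609
  Σ(formed) = 4890 kJ
ΔH = Σ(broken) − Σ(formed) = 4844 − 4890 = −46 kJ
For 5× the reaction as written: 5 × (−46) = −230 kJ

ΔH = −230 kJ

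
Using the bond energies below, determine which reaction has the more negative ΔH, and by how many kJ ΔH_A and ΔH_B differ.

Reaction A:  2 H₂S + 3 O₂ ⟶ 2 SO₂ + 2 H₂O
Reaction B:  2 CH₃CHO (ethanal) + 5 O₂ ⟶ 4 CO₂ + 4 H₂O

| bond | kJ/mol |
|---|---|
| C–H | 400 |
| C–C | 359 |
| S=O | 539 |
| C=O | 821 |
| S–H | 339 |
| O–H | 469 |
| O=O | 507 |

Reaction B, by 1070 kJ

Reaction A:
  Bonds broken (reactants):
    O=O: 3 × 507 = 1521
    S–H: 4 × 339 = 1356
    Σ(broken) = 2877 kJ
  Bonds formed (products):
    O–H: 4 × 469 = 1876
    S=O: 4 × 539 = 2156
    Σ(formed) = 4032 kJ
  ΔH_A = 2877 − 4032 = −1155 kJ
Reaction B:
  Bonds broken (reactants):
    C–C: 2 × 359 = 718
    C–H: 8 × 400 = 3200
    C=O: 2 × 821 = 1642
    O=O: 5 × 507 = 2535
    Σ(broken) = 8095 kJ
  Bonds formed (products):
    C=O: 8 × 821 = 6568
    O–H: 8 × 469 = 3752
    Σ(formed) = 10320 kJ
  ΔH_B = 8095 − 10320 = −2225 kJ
ΔH_A − ΔH_B = +1070 kJ, so reaction B has the more negative ΔH; |ΔH_A − ΔH_B| = 1070 kJ.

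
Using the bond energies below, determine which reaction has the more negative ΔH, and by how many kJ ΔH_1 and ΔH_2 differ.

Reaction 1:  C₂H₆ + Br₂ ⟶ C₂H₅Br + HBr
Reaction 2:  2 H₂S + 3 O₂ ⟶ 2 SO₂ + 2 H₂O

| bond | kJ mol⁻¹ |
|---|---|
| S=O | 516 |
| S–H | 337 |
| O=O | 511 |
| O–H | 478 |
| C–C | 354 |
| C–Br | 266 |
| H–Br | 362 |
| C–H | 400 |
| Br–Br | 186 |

Reaction 1:
  Bonds broken (reactants):
    Br–Br: 1 × 186 = 186
    C–C: 1 × 354 = 354
    C–H: 6 × 400 = 2400
    Σ(broken) = 2940 kJ
  Bonds formed (products):
    C–Br: 1 × 266 = 266
    C–C: 1 × 354 = 354
    C–H: 5 × 400 = 2000
    H–Br: 1 × 362 = 362
    Σ(formed) = 2982 kJ
  ΔH_1 = 2940 − 2982 = −42 kJ
Reaction 2:
  Bonds broken (reactants):
    O=O: 3 × 511 = 1533
    S–H: 4 × 337 = 1348
    Σ(broken) = 2881 kJ
  Bonds formed (products):
    O–H: 4 × 478 = 1912
    S=O: 4 × 516 = 2064
    Σ(formed) = 3976 kJ
  ΔH_2 = 2881 − 3976 = −1095 kJ
ΔH_1 − ΔH_2 = +1053 kJ, so reaction 2 has the more negative ΔH; |ΔH_1 − ΔH_2| = 1053 kJ.

Reaction 2, by 1053 kJ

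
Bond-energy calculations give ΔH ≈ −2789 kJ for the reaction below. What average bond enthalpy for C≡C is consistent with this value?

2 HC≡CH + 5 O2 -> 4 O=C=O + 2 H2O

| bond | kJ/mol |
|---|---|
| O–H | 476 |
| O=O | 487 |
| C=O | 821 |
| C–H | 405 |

Let D be the C≡C bond energy.
Σ(broken) = 2×D + 4×405 + 5×487 = 4055 + 2D
Σ(formed) = 8×821 + 4×476 = 8472
ΔH = Σ(broken) − Σ(formed) = (4055 + 2D) − (8472) = −4417 + 2D
Setting this equal to −2789 kJ gives 2D = 1628, so D = 814 kJ/mol.

D(C≡C) ≈ 814 kJ/mol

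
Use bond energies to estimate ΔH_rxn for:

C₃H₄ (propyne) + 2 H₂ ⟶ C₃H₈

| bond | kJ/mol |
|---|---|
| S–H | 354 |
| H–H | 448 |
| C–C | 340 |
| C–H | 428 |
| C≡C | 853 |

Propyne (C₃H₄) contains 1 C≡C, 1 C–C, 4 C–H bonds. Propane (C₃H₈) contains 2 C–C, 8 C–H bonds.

ΔH ≈ −303 kJ

Bonds broken (reactants):
  C≡C: 1 × 853 = 853
  C–C: 1 × 340 = 340
  C–H: 4 × 428 = 1712
  H–H: 2 × 448 = 896
  Σ(broken) = 3801 kJ
Bonds formed (products):
  C–C: 2 × 340 = 680
  C–H: 8 × 428 = 3424
  Σ(formed) = 4104 kJ
ΔH = Σ(broken) − Σ(formed) = 3801 − 4104 = −303 kJ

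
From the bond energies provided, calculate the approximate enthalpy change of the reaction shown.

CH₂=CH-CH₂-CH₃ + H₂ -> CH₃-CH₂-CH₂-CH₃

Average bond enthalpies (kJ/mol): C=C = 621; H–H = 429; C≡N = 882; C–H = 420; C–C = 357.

ΔH ≈ −147 kJ

Bonds broken (reactants):
  C–C: 2 × 357 = 714
  C–H: 8 × 420 = 3360
  C=C: 1 × 621 = 621
  H–H: 1 × 429 = 429
  Σ(broken) = 5124 kJ
Bonds formed (products):
  C–C: 3 × 357 = 1071
  C–H: 10 × 420 = 4200
  Σ(formed) = 5271 kJ
ΔH = Σ(broken) − Σ(formed) = 5124 − 5271 = −147 kJ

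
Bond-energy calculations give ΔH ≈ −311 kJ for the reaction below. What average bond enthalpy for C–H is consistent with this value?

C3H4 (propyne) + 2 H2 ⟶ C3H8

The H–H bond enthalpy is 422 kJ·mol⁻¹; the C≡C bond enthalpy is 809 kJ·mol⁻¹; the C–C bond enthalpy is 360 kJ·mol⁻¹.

D(C–H) ≈ 401 kJ/mol

Let D be the C–H bond energy.
Σ(broken) = 1×809 + 1×360 + 4×D + 2×422 = 2013 + 4D
Σ(formed) = 2×360 + 8×D = 720 + 8D
ΔH = Σ(broken) − Σ(formed) = (2013 + 4D) − (720 + 8D) = +1293 − 4D
Setting this equal to −311 kJ gives 4D = 1604, so D = 401 kJ/mol.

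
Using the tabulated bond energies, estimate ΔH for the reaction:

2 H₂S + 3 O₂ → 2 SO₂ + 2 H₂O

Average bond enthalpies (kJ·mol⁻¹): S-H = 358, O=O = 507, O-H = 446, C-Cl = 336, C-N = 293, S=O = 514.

Bonds broken (reactants):
  O=O: 3 × 507 = 1521
  S-H: 4 × 358 = 1432
  Σ(broken) = 2953 kJ
Bonds formed (products):
  O-H: 4 × 446 = 1784
  S=O: 4 × 514 = 2056
  Σ(formed) = 3840 kJ
ΔH = Σ(broken) − Σ(formed) = 2953 − 3840 = −887 kJ

ΔH ≈ −887 kJ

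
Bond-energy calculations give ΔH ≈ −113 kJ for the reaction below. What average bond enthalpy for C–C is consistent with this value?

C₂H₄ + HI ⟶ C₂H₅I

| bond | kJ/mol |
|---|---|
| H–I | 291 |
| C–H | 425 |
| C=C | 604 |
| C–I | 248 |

D(C–C) ≈ 335 kJ/mol

Let D be the C–C bond energy.
Σ(broken) = 4×425 + 1×604 + 1×291 = 2595
Σ(formed) = 1×D + 5×425 + 1×248 = 2373 + D
ΔH = Σ(broken) − Σ(formed) = (2595) − (2373 + D) = +222 − D
Setting this equal to −113 kJ gives D = 335 kJ/mol.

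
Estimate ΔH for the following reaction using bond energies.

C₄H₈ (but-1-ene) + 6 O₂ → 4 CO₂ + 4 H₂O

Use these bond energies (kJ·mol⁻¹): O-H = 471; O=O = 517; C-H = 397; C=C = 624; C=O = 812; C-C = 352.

ΔH ≈ −2658 kJ

Bonds broken (reactants):
  C-C: 2 × 352 = 704
  C-H: 8 × 397 = 3176
  C=C: 1 × 624 = 624
  O=O: 6 × 517 = 3102
  Σ(broken) = 7606 kJ
Bonds formed (products):
  C=O: 8 × 812 = 6496
  O-H: 8 × 471 = 3768
  Σ(formed) = 10264 kJ
ΔH = Σ(broken) − Σ(formed) = 7606 − 10264 = −2658 kJ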